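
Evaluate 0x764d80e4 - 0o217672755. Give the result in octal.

0o16403405367

0x764d80e4 = 0o16623300344 in octal.
Subtract column by column in base 8:
  4-5 → 7 (borrow)
  4-5-1 → 6 (borrow)
  3-7-1 → 3 (borrow)
  0-2-1 → 5 (borrow)
  0-7-1 → 0 (borrow)
  3-6-1 → 4 (borrow)
  3-7-1 → 3 (borrow)
  2-1-1 → 0
  6-2 → 4
  6-0 → 6
  1-0 → 1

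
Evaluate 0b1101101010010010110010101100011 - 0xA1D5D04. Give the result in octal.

0o14313004137

0b1101101010010010110010101100011 = 0o15522262543 in octal.
0xA1D5D04 = 0o1207256404 in octal.
Subtract column by column in base 8:
  3-4 → 7 (borrow)
  4-0-1 → 3
  5-4 → 1
  2-6 → 4 (borrow)
  6-5-1 → 0
  2-2 → 0
  2-7 → 3 (borrow)
  2-0-1 → 1
  5-2 → 3
  5-1 → 4
  1-0 → 1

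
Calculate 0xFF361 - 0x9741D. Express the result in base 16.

0x67F44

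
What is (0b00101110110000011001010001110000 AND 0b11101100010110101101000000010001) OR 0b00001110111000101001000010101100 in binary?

0b101110111000101001000010111100

0b00101110110000011001010001110000 AND 0b11101100010110101101000000010001 = 0b00101100010000001001000000010000.
Then OR with 0b00001110111000101001000010101100.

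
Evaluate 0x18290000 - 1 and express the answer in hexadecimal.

The trailing 4 digits are 0, so subtracting 1 borrows through: they become F and the next digit up decrements.

0x1828ffff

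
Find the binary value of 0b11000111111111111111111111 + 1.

The trailing 21 digits are 1 (max in base 2), so adding 1 cascades: they roll to 0 and the next digit up increments.

0b11001000000000000000000000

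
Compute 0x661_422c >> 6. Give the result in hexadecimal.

0x198508

6 bits is not a whole number of base-16 digits; in binary: 110011000010100001000101100 >> 6 = 110011000010100001000.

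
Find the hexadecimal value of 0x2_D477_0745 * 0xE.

Multiply each base-16 digit by 14, carrying:
  5×14 = 70 → write 6 carry 4
  4×14+4 = 60 → write C carry 3
  7×14+3 = 101 → write 5 carry 6
  0×14+6 = 6 → write 6
  7×14 = 98 → write 2 carry 6
  7×14+6 = 104 → write 8 carry 6
  4×14+6 = 62 → write E carry 3
  D×14+3 = 185 → write 9 carry 11
  2×14+11 = 39 → write 7 carry 2
  remaining carry: 2

0x279E8265C6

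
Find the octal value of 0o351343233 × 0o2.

Multiply each base-8 digit by 2, carrying:
  3×2 = 6 → write 6
  3×2 = 6 → write 6
  2×2 = 4 → write 4
  3×2 = 6 → write 6
  4×2 = 8 → write 0 carry 1
  3×2+1 = 7 → write 7
  1×2 = 2 → write 2
  5×2 = 10 → write 2 carry 1
  3×2+1 = 7 → write 7

0o722706466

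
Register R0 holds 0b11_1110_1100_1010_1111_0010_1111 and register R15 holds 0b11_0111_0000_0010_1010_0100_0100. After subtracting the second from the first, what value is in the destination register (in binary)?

0b11111001000010011101011

Subtract column by column in base 2:
  1-0 → 1
  1-0 → 1
  1-1 → 0
  1-0 → 1
  0-0 → 0
  1-0 → 1
  0-1 → 1 (borrow)
  0-0-1 → 1 (borrow)
  1-0-1 → 0
  1-1 → 0
  1-0 → 1
  1-1 → 0
  0-0 → 0
  1-1 → 0
  0-0 → 0
  1-0 → 1
  0-0 → 0
  0-0 → 0
  1-0 → 1
  1-0 → 1
  0-1 → 1 (borrow)
  1-1-1 → 1 (borrow)
  1-1-1 → 1 (borrow)
  1-0-1 → 0
  1-1 → 0
  1-1 → 0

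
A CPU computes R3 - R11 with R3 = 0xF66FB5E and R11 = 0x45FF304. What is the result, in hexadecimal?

0xB07085A

Subtract column by column in base 16:
  E-4 → A
  5-0 → 5
  B-3 → 8
  F-F → 0
  6-F → 7 (borrow)
  6-5-1 → 0
  F-4 → B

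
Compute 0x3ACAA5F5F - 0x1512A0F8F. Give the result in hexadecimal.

Subtract column by column in base 16:
  F-F → 0
  5-8 → D (borrow)
  F-F-1 → F (borrow)
  5-0-1 → 4
  A-A → 0
  A-2 → 8
  C-1 → B
  A-5 → 5
  3-1 → 2

0x25B804FD0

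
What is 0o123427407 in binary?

0b1010011100010111100000111

Each octal digit is 3 bits: 1=001 2=010 3=011 4=100 2=010 7=111 4=100 0=000 7=111.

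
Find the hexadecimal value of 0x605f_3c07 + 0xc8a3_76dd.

Add column by column in base 16, right to left:
  7+d = 4 carry 1
  0+d+1 = e
  c+6 = 2 carry 1
  3+7+1 = b
  f+3 = 2 carry 1
  5+a+1 = 0 carry 1
  0+8+1 = 9
  6+c = 2 carry 1
  final carry 1

0x12902b2e4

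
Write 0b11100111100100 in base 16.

0x39E4

Group the bits into nibbles: 0011 1001 1110 0100 → 39E4.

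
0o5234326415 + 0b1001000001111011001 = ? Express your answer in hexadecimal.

0o5234326415 = 0x2A71AD0D in hexadecimal.
0b1001000001111011001 = 0x483D9 in hexadecimal.
Add column by column in base 16, right to left:
  D+9 = 6 carry 1
  0+D+1 = E
  D+3 = 0 carry 1
  A+8+1 = 3 carry 1
  1+4+1 = 6
  7+0 = 7
  A+0 = A
  2+0 = 2

0x2A7630E6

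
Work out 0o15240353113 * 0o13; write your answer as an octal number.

Multiply each base-8 digit by 11, carrying:
  3×11 = 33 → write 1 carry 4
  1×11+4 = 15 → write 7 carry 1
  1×11+1 = 12 → write 4 carry 1
  3×11+1 = 34 → write 2 carry 4
  5×11+4 = 59 → write 3 carry 7
  3×11+7 = 40 → write 0 carry 5
  0×11+5 = 5 → write 5
  4×11 = 44 → write 4 carry 5
  2×11+5 = 27 → write 3 carry 3
  5×11+3 = 58 → write 2 carry 7
  1×11+7 = 18 → write 2 carry 2
  remaining carry: 2

0o222345032471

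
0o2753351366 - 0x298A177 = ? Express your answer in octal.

0o2505230577

0x298A177 = 0o246120567 in octal.
Subtract column by column in base 8:
  6-7 → 7 (borrow)
  6-6-1 → 7 (borrow)
  3-5-1 → 5 (borrow)
  1-0-1 → 0
  5-2 → 3
  3-1 → 2
  3-6 → 5 (borrow)
  5-4-1 → 0
  7-2 → 5
  2-0 → 2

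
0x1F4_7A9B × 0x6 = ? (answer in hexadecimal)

Multiply each base-16 digit by 6, carrying:
  B×6 = 66 → write 2 carry 4
  9×6+4 = 58 → write A carry 3
  A×6+3 = 63 → write F carry 3
  7×6+3 = 45 → write D carry 2
  4×6+2 = 26 → write A carry 1
  F×6+1 = 91 → write B carry 5
  1×6+5 = 11 → write B

0xBBADFA2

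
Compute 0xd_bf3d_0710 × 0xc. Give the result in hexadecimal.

0xa4f6dc54c0

Multiply each base-16 digit by 12, carrying:
  0×12 = 0 → write 0
  1×12 = 12 → write c
  7×12 = 84 → write 4 carry 5
  0×12+5 = 5 → write 5
  d×12 = 156 → write c carry 9
  3×12+9 = 45 → write d carry 2
  f×12+2 = 182 → write 6 carry 11
  b×12+11 = 143 → write f carry 8
  d×12+8 = 164 → write 4 carry 10
  remaining carry: a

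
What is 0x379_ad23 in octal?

Expand each hex digit to 4 bits: 3=0011 7=0111 9=1001 a=1010 d=1101 2=0010 3=0011.
Group the bits in threes: 011 011 110 011 010 110 100 100 011 → 336326443.

0o336326443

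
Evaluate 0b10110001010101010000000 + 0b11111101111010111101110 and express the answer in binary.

0b110101111010000001101110

Add column by column in base 2, right to left:
  0+0 = 0
  0+1 = 1
  0+1 = 1
  0+1 = 1
  0+0 = 0
  0+1 = 1
  0+1 = 1
  1+1 = 0 carry 1
  0+1+1 = 0 carry 1
  1+0+1 = 0 carry 1
  0+1+1 = 0 carry 1
  1+0+1 = 0 carry 1
  0+1+1 = 0 carry 1
  1+1+1 = 1 carry 1
  0+1+1 = 0 carry 1
  1+1+1 = 1 carry 1
  0+0+1 = 1
  0+1 = 1
  0+1 = 1
  1+1 = 0 carry 1
  1+1+1 = 1 carry 1
  0+1+1 = 0 carry 1
  1+1+1 = 1 carry 1
  final carry 1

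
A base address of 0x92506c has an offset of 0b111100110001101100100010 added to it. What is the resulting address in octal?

0o141265616

0x92506c = 0o44450154 in octal.
0b111100110001101100100010 = 0o74615442 in octal.
Add column by column in base 8, right to left:
  4+2 = 6
  5+4 = 1 carry 1
  1+4+1 = 6
  0+5 = 5
  5+1 = 6
  4+6 = 2 carry 1
  4+4+1 = 1 carry 1
  4+7+1 = 4 carry 1
  final carry 1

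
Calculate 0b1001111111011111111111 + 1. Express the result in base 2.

The trailing 11 digits are 1 (max in base 2), so adding 1 cascades: they roll to 0 and the next digit up increments.

0b1001111111100000000000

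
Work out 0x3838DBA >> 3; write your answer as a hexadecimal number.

0x7071B7

3 bits is not a whole number of base-16 digits; in binary: 11100000111000110110111010 >> 3 = 11100000111000110110111.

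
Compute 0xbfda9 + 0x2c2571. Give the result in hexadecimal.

0x38231a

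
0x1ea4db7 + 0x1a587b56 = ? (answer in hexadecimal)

0x1c42c90d

Add column by column in base 16, right to left:
  7+6 = d
  b+5 = 0 carry 1
  d+b+1 = 9 carry 1
  4+7+1 = c
  a+8 = 2 carry 1
  e+5+1 = 4 carry 1
  1+a+1 = c
  0+1 = 1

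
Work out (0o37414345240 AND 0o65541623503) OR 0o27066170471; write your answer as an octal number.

0o27466371471

0o37414345240 AND 0o65541623503 = 0o25400201000.
Then OR with 0o27066170471.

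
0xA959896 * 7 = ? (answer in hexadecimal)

0x4A172C1A

Multiply each base-16 digit by 7, carrying:
  6×7 = 42 → write A carry 2
  9×7+2 = 65 → write 1 carry 4
  8×7+4 = 60 → write C carry 3
  9×7+3 = 66 → write 2 carry 4
  5×7+4 = 39 → write 7 carry 2
  9×7+2 = 65 → write 1 carry 4
  A×7+4 = 74 → write A carry 4
  remaining carry: 4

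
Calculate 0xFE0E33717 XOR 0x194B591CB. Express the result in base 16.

XOR each hex digit independently (no carries):
  F^1=E, E^9=7, 0^4=4, E^B=5, 3^5=6, 3^9=A, 7^1=6, 1^C=D, 7^B=C

0xE7456A6DC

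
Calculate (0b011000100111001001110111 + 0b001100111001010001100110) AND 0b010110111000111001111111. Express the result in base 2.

0b100100000011001011101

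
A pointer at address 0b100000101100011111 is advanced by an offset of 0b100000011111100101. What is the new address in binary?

0b1000001001100000100

Add column by column in base 2, right to left:
  1+1 = 0 carry 1
  1+0+1 = 0 carry 1
  1+1+1 = 1 carry 1
  1+0+1 = 0 carry 1
  1+0+1 = 0 carry 1
  0+1+1 = 0 carry 1
  0+1+1 = 0 carry 1
  0+1+1 = 0 carry 1
  1+1+1 = 1 carry 1
  1+1+1 = 1 carry 1
  0+1+1 = 0 carry 1
  1+0+1 = 0 carry 1
  0+0+1 = 1
  0+0 = 0
  0+0 = 0
  0+0 = 0
  0+0 = 0
  1+1 = 0 carry 1
  final carry 1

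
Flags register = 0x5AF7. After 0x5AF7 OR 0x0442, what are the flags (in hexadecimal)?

0x5EF7

OR each hex digit independently (no carries):
  5|0=5, A|4=E, F|4=F, 7|2=7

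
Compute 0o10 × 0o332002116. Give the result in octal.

0o3320021160

Multiply each base-8 digit by 8, carrying:
  6×8 = 48 → write 0 carry 6
  1×8+6 = 14 → write 6 carry 1
  1×8+1 = 9 → write 1 carry 1
  2×8+1 = 17 → write 1 carry 2
  0×8+2 = 2 → write 2
  0×8 = 0 → write 0
  2×8 = 16 → write 0 carry 2
  3×8+2 = 26 → write 2 carry 3
  3×8+3 = 27 → write 3 carry 3
  remaining carry: 3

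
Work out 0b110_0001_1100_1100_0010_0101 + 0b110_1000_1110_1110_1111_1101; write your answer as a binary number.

0b110010101011101100100010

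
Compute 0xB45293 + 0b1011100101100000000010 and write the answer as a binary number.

0b111000101010101010010101

0xB45293 = 0b101101000101001010010011 in binary.
Add column by column in base 2, right to left:
  1+0 = 1
  1+1 = 0 carry 1
  0+0+1 = 1
  0+0 = 0
  1+0 = 1
  0+0 = 0
  0+0 = 0
  1+0 = 1
  0+0 = 0
  1+0 = 1
  0+0 = 0
  0+1 = 1
  1+1 = 0 carry 1
  0+0+1 = 1
  1+1 = 0 carry 1
  0+0+1 = 1
  0+0 = 0
  0+1 = 1
  1+1 = 0 carry 1
  0+1+1 = 0 carry 1
  1+0+1 = 0 carry 1
  1+1+1 = 1 carry 1
  0+0+1 = 1
  1+0 = 1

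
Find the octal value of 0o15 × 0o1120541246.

0o17030761156

Multiply each base-8 digit by 13, carrying:
  6×13 = 78 → write 6 carry 9
  4×13+9 = 61 → write 5 carry 7
  2×13+7 = 33 → write 1 carry 4
  1×13+4 = 17 → write 1 carry 2
  4×13+2 = 54 → write 6 carry 6
  5×13+6 = 71 → write 7 carry 8
  0×13+8 = 8 → write 0 carry 1
  2×13+1 = 27 → write 3 carry 3
  1×13+3 = 16 → write 0 carry 2
  1×13+2 = 15 → write 7 carry 1
  remaining carry: 1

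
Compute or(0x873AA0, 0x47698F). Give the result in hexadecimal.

OR each hex digit independently (no carries):
  8|4=C, 7|7=7, 3|6=7, A|9=B, A|8=A, 0|F=F

0xC77BAF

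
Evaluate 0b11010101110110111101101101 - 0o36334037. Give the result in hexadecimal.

0b11010101110110111101101101 = 0x3576F6D in hexadecimal.
0o36334037 = 0x79B81F in hexadecimal.
Subtract column by column in base 16:
  D-F → E (borrow)
  6-1-1 → 4
  F-8 → 7
  6-B → B (borrow)
  7-9-1 → D (borrow)
  5-7-1 → D (borrow)
  3-0-1 → 2

0x2DDB74E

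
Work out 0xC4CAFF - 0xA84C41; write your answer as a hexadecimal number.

0x1C7EBE

Subtract column by column in base 16:
  F-1 → E
  F-4 → B
  A-C → E (borrow)
  C-4-1 → 7
  4-8 → C (borrow)
  C-A-1 → 1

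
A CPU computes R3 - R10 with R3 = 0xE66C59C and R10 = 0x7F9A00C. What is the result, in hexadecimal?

0x66D2590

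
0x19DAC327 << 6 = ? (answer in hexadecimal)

6 bits is not a whole number of base-16 digits; in binary: 11001110110101100001100100111 << 6 = 11001110110101100001100100111000000.

0x676B0C9C0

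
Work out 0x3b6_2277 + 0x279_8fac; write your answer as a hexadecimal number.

Add column by column in base 16, right to left:
  7+c = 3 carry 1
  7+a+1 = 2 carry 1
  2+f+1 = 2 carry 1
  2+8+1 = b
  6+9 = f
  b+7 = 2 carry 1
  3+2+1 = 6

0x62fb223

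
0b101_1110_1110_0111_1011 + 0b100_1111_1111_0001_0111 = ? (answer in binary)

0b10101110110110010010

Add column by column in base 2, right to left:
  1+1 = 0 carry 1
  1+1+1 = 1 carry 1
  0+1+1 = 0 carry 1
  1+0+1 = 0 carry 1
  1+1+1 = 1 carry 1
  1+0+1 = 0 carry 1
  1+0+1 = 0 carry 1
  0+0+1 = 1
  0+1 = 1
  1+1 = 0 carry 1
  1+1+1 = 1 carry 1
  1+1+1 = 1 carry 1
  0+1+1 = 0 carry 1
  1+1+1 = 1 carry 1
  1+1+1 = 1 carry 1
  1+1+1 = 1 carry 1
  1+0+1 = 0 carry 1
  0+0+1 = 1
  1+1 = 0 carry 1
  final carry 1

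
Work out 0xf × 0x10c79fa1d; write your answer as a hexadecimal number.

Multiply each base-16 digit by 15, carrying:
  d×15 = 195 → write 3 carry 12
  1×15+12 = 27 → write b carry 1
  a×15+1 = 151 → write 7 carry 9
  f×15+9 = 234 → write a carry 14
  9×15+14 = 149 → write 5 carry 9
  7×15+9 = 114 → write 2 carry 7
  c×15+7 = 187 → write b carry 11
  0×15+11 = 11 → write b
  1×15 = 15 → write f

0xfbb25a7b3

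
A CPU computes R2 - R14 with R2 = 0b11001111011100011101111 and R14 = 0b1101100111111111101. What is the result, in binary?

0b11000001110100011110010

Subtract column by column in base 2:
  1-1 → 0
  1-0 → 1
  1-1 → 0
  1-1 → 0
  0-1 → 1 (borrow)
  1-1-1 → 1 (borrow)
  1-1-1 → 1 (borrow)
  1-1-1 → 1 (borrow)
  0-1-1 → 0 (borrow)
  0-1-1 → 0 (borrow)
  0-1-1 → 0 (borrow)
  1-1-1 → 1 (borrow)
  1-0-1 → 0
  1-0 → 1
  0-1 → 1 (borrow)
  1-1-1 → 1 (borrow)
  1-0-1 → 0
  1-1 → 0
  1-1 → 0
  0-0 → 0
  0-0 → 0
  1-0 → 1
  1-0 → 1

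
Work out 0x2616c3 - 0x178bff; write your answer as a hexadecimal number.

Subtract column by column in base 16:
  3-f → 4 (borrow)
  c-f-1 → c (borrow)
  6-b-1 → a (borrow)
  1-8-1 → 8 (borrow)
  6-7-1 → e (borrow)
  2-1-1 → 0

0xe8ac4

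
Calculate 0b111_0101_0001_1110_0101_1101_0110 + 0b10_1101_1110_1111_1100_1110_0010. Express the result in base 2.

Add column by column in base 2, right to left:
  0+0 = 0
  1+1 = 0 carry 1
  1+0+1 = 0 carry 1
  0+0+1 = 1
  1+0 = 1
  0+1 = 1
  1+1 = 0 carry 1
  1+1+1 = 1 carry 1
  1+0+1 = 0 carry 1
  0+0+1 = 1
  1+1 = 0 carry 1
  0+1+1 = 0 carry 1
  0+1+1 = 0 carry 1
  1+1+1 = 1 carry 1
  1+1+1 = 1 carry 1
  1+1+1 = 1 carry 1
  1+0+1 = 0 carry 1
  0+1+1 = 0 carry 1
  0+1+1 = 0 carry 1
  0+1+1 = 0 carry 1
  1+1+1 = 1 carry 1
  0+0+1 = 1
  1+1 = 0 carry 1
  0+1+1 = 0 carry 1
  1+0+1 = 0 carry 1
  1+1+1 = 1 carry 1
  1+0+1 = 0 carry 1
  final carry 1

0b1010001100001110001010111000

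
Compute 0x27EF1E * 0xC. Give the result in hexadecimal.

0x1DF3568

Multiply each base-16 digit by 12, carrying:
  E×12 = 168 → write 8 carry 10
  1×12+10 = 22 → write 6 carry 1
  F×12+1 = 181 → write 5 carry 11
  E×12+11 = 179 → write 3 carry 11
  7×12+11 = 95 → write F carry 5
  2×12+5 = 29 → write D carry 1
  remaining carry: 1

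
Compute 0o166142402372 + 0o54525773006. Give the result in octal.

0o242670375400

Add column by column in base 8, right to left:
  2+6 = 0 carry 1
  7+0+1 = 0 carry 1
  3+0+1 = 4
  2+3 = 5
  0+7 = 7
  4+7 = 3 carry 1
  2+5+1 = 0 carry 1
  4+2+1 = 7
  1+5 = 6
  6+4 = 2 carry 1
  6+5+1 = 4 carry 1
  1+0+1 = 2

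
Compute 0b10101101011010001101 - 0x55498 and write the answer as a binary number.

0b1011000000111110101

0x55498 = 0b1010101010010011000 in binary.
Subtract column by column in base 2:
  1-0 → 1
  0-0 → 0
  1-0 → 1
  1-1 → 0
  0-1 → 1 (borrow)
  0-0-1 → 1 (borrow)
  0-0-1 → 1 (borrow)
  1-1-1 → 1 (borrow)
  0-0-1 → 1 (borrow)
  1-0-1 → 0
  1-1 → 0
  0-0 → 0
  1-1 → 0
  0-0 → 0
  1-1 → 0
  1-0 → 1
  0-1 → 1 (borrow)
  1-0-1 → 0
  0-1 → 1 (borrow)
  1-0-1 → 0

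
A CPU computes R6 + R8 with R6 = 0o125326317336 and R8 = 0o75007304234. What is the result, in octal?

0o222335623572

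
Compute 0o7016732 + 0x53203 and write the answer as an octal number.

0o10247735

0x53203 = 0o1231003 in octal.
Add column by column in base 8, right to left:
  2+3 = 5
  3+0 = 3
  7+0 = 7
  6+1 = 7
  1+3 = 4
  0+2 = 2
  7+1 = 0 carry 1
  final carry 1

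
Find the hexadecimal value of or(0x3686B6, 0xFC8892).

0xFE8EB6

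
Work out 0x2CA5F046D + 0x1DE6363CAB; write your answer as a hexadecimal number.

0x20B0954118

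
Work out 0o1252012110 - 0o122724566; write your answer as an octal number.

Subtract column by column in base 8:
  0-6 → 2 (borrow)
  1-6-1 → 2 (borrow)
  1-5-1 → 3 (borrow)
  2-4-1 → 5 (borrow)
  1-2-1 → 6 (borrow)
  0-7-1 → 0 (borrow)
  2-2-1 → 7 (borrow)
  5-2-1 → 2
  2-1 → 1
  1-0 → 1

0o1127065322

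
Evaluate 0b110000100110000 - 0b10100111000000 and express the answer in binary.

Subtract column by column in base 2:
  0-0 → 0
  0-0 → 0
  0-0 → 0
  0-0 → 0
  1-0 → 1
  1-0 → 1
  0-1 → 1 (borrow)
  0-1-1 → 0 (borrow)
  1-1-1 → 1 (borrow)
  0-0-1 → 1 (borrow)
  0-0-1 → 1 (borrow)
  0-1-1 → 0 (borrow)
  0-0-1 → 1 (borrow)
  1-1-1 → 1 (borrow)
  1-0-1 → 0

0b11011101110000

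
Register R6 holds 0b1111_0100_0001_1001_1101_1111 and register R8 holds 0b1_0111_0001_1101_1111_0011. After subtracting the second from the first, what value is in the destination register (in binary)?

0b110111001111101111101100

Subtract column by column in base 2:
  1-1 → 0
  1-1 → 0
  1-0 → 1
  1-0 → 1
  1-1 → 0
  0-1 → 1 (borrow)
  1-1-1 → 1 (borrow)
  1-1-1 → 1 (borrow)
  1-1-1 → 1 (borrow)
  0-0-1 → 1 (borrow)
  0-1-1 → 0 (borrow)
  1-1-1 → 1 (borrow)
  1-1-1 → 1 (borrow)
  0-0-1 → 1 (borrow)
  0-0-1 → 1 (borrow)
  0-0-1 → 1 (borrow)
  0-1-1 → 0 (borrow)
  0-1-1 → 0 (borrow)
  1-1-1 → 1 (borrow)
  0-0-1 → 1 (borrow)
  1-1-1 → 1 (borrow)
  1-0-1 → 0
  1-0 → 1
  1-0 → 1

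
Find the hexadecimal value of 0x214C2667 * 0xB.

Multiply each base-16 digit by 11, carrying:
  7×11 = 77 → write D carry 4
  6×11+4 = 70 → write 6 carry 4
  6×11+4 = 70 → write 6 carry 4
  2×11+4 = 26 → write A carry 1
  C×11+1 = 133 → write 5 carry 8
  4×11+8 = 52 → write 4 carry 3
  1×11+3 = 14 → write E
  2×11 = 22 → write 6 carry 1
  remaining carry: 1

0x16E45A66D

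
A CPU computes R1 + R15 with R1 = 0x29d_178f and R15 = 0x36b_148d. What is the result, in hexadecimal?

Add column by column in base 16, right to left:
  f+d = c carry 1
  8+8+1 = 1 carry 1
  7+4+1 = c
  1+1 = 2
  d+b = 8 carry 1
  9+6+1 = 0 carry 1
  2+3+1 = 6

0x6082c1c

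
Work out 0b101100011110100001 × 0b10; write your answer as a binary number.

0b1011000111101000010

Multiply each base-2 digit by 2, carrying:
  1×2 = 2 → write 0 carry 1
  0×2+1 = 1 → write 1
  0×2 = 0 → write 0
  0×2 = 0 → write 0
  0×2 = 0 → write 0
  1×2 = 2 → write 0 carry 1
  0×2+1 = 1 → write 1
  1×2 = 2 → write 0 carry 1
  1×2+1 = 3 → write 1 carry 1
  1×2+1 = 3 → write 1 carry 1
  1×2+1 = 3 → write 1 carry 1
  0×2+1 = 1 → write 1
  0×2 = 0 → write 0
  0×2 = 0 → write 0
  1×2 = 2 → write 0 carry 1
  1×2+1 = 3 → write 1 carry 1
  0×2+1 = 1 → write 1
  1×2 = 2 → write 0 carry 1
  remaining carry: 1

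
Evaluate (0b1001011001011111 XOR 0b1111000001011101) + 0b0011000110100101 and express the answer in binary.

First 0b1001011001011111 XOR 0b1111000001011101 = 0b0110011000000010.
Add column by column in base 2, right to left:
  0+1 = 1
  1+0 = 1
  0+1 = 1
  0+0 = 0
  0+0 = 0
  0+1 = 1
  0+0 = 0
  0+1 = 1
  0+1 = 1
  1+0 = 1
  1+0 = 1
  0+0 = 0
  0+1 = 1
  1+1 = 0 carry 1
  1+0+1 = 0 carry 1
  final carry 1

0b1001011110100111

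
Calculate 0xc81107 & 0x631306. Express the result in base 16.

AND each hex digit independently (no carries):
  c&6=4, 8&3=0, 1&1=1, 1&3=1, 0&0=0, 7&6=6

0x401106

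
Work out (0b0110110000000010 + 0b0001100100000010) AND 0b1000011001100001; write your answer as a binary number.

0b1000010000000000

Add column by column in base 2, right to left:
  0+0 = 0
  1+1 = 0 carry 1
  0+0+1 = 1
  0+0 = 0
  0+0 = 0
  0+0 = 0
  0+0 = 0
  0+0 = 0
  0+1 = 1
  0+0 = 0
  1+0 = 1
  1+1 = 0 carry 1
  0+1+1 = 0 carry 1
  1+0+1 = 0 carry 1
  1+0+1 = 0 carry 1
  final carry 1
Sum = 0b1000010100000100; now AND with 0b1000011001100001:
  1000010100000100
& 1000011001100001
= 1000010000000000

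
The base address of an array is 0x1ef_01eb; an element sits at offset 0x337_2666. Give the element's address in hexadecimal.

0x5262851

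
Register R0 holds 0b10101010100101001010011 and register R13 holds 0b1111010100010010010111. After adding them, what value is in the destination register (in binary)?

Add column by column in base 2, right to left:
  1+1 = 0 carry 1
  1+1+1 = 1 carry 1
  0+1+1 = 0 carry 1
  0+0+1 = 1
  1+1 = 0 carry 1
  0+0+1 = 1
  1+0 = 1
  0+1 = 1
  0+0 = 0
  1+0 = 1
  0+1 = 1
  1+0 = 1
  0+0 = 0
  0+0 = 0
  1+1 = 0 carry 1
  0+0+1 = 1
  1+1 = 0 carry 1
  0+0+1 = 1
  1+1 = 0 carry 1
  0+1+1 = 0 carry 1
  1+1+1 = 1 carry 1
  0+1+1 = 0 carry 1
  1+0+1 = 0 carry 1
  final carry 1

0b100100101000111011101010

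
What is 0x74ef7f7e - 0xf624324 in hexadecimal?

Subtract column by column in base 16:
  e-4 → a
  7-2 → 5
  f-3 → c
  7-4 → 3
  f-2 → d
  e-6 → 8
  4-f → 5 (borrow)
  7-0-1 → 6

0x658d3c5a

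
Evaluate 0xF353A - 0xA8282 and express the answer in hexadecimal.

0x4B2B8

Subtract column by column in base 16:
  A-2 → 8
  3-8 → B (borrow)
  5-2-1 → 2
  3-8 → B (borrow)
  F-A-1 → 4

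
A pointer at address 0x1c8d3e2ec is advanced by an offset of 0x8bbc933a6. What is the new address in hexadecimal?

0xa849d1692

Add column by column in base 16, right to left:
  c+6 = 2 carry 1
  e+a+1 = 9 carry 1
  2+3+1 = 6
  e+3 = 1 carry 1
  3+9+1 = d
  d+c = 9 carry 1
  8+b+1 = 4 carry 1
  c+b+1 = 8 carry 1
  1+8+1 = a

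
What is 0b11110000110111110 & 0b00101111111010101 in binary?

0b00100000110010100

AND bit by bit (1 only where both bits are 1):
  11110000110111110
& 00101111111010101
= 00100000110010100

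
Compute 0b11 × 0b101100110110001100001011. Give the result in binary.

Multiply each base-2 digit by 3, carrying:
  1×3 = 3 → write 1 carry 1
  1×3+1 = 4 → write 0 carry 2
  0×3+2 = 2 → write 0 carry 1
  1×3+1 = 4 → write 0 carry 2
  0×3+2 = 2 → write 0 carry 1
  0×3+1 = 1 → write 1
  0×3 = 0 → write 0
  0×3 = 0 → write 0
  1×3 = 3 → write 1 carry 1
  1×3+1 = 4 → write 0 carry 2
  0×3+2 = 2 → write 0 carry 1
  0×3+1 = 1 → write 1
  0×3 = 0 → write 0
  1×3 = 3 → write 1 carry 1
  1×3+1 = 4 → write 0 carry 2
  0×3+2 = 2 → write 0 carry 1
  1×3+1 = 4 → write 0 carry 2
  1×3+2 = 5 → write 1 carry 2
  0×3+2 = 2 → write 0 carry 1
  0×3+1 = 1 → write 1
  1×3 = 3 → write 1 carry 1
  1×3+1 = 4 → write 0 carry 2
  0×3+2 = 2 → write 0 carry 1
  1×3+1 = 4 → write 0 carry 2
  remaining carry: 10

0b10000110100010100100100001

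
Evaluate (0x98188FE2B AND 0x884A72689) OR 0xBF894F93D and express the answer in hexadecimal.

0xBF894FF3D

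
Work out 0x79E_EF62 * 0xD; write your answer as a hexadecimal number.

0x631227FA

Multiply each base-16 digit by 13, carrying:
  2×13 = 26 → write A carry 1
  6×13+1 = 79 → write F carry 4
  F×13+4 = 199 → write 7 carry 12
  E×13+12 = 194 → write 2 carry 12
  E×13+12 = 194 → write 2 carry 12
  9×13+12 = 129 → write 1 carry 8
  7×13+8 = 99 → write 3 carry 6
  remaining carry: 6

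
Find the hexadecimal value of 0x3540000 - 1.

0x353FFFF

The trailing 4 digits are 0, so subtracting 1 borrows through: they become F and the next digit up decrements.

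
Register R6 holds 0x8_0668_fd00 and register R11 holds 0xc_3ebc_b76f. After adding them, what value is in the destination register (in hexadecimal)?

0x144525b46f

Add column by column in base 16, right to left:
  0+f = f
  0+6 = 6
  d+7 = 4 carry 1
  f+b+1 = b carry 1
  8+c+1 = 5 carry 1
  6+b+1 = 2 carry 1
  6+e+1 = 5 carry 1
  0+3+1 = 4
  8+c = 4 carry 1
  final carry 1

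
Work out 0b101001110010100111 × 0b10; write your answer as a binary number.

Multiply each base-2 digit by 2, carrying:
  1×2 = 2 → write 0 carry 1
  1×2+1 = 3 → write 1 carry 1
  1×2+1 = 3 → write 1 carry 1
  0×2+1 = 1 → write 1
  0×2 = 0 → write 0
  1×2 = 2 → write 0 carry 1
  0×2+1 = 1 → write 1
  1×2 = 2 → write 0 carry 1
  0×2+1 = 1 → write 1
  0×2 = 0 → write 0
  1×2 = 2 → write 0 carry 1
  1×2+1 = 3 → write 1 carry 1
  1×2+1 = 3 → write 1 carry 1
  0×2+1 = 1 → write 1
  0×2 = 0 → write 0
  1×2 = 2 → write 0 carry 1
  0×2+1 = 1 → write 1
  1×2 = 2 → write 0 carry 1
  remaining carry: 1

0b1010011100101001110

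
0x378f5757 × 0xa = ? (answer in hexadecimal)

0x22b996966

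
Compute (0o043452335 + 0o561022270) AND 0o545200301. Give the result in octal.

Add column by column in base 8, right to left:
  5+0 = 5
  3+7 = 2 carry 1
  3+2+1 = 6
  2+2 = 4
  5+2 = 7
  4+0 = 4
  3+1 = 4
  4+6 = 2 carry 1
  0+5+1 = 6
Sum = 0o624474625; now AND with 0o545200301:
  6&5=4, 2&4=0, 4&5=4, 4&2=0, 7&0=0, 4&0=0, 6&3=2, 2&0=0, 5&1=1

0o404000201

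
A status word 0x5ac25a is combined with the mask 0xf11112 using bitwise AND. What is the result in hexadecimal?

0x500012

AND each hex digit independently (no carries):
  5&f=5, a&1=0, c&1=0, 2&1=0, 5&1=1, a&2=2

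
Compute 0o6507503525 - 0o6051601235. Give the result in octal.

0o435702270

Subtract column by column in base 8:
  5-5 → 0
  2-3 → 7 (borrow)
  5-2-1 → 2
  3-1 → 2
  0-0 → 0
  5-6 → 7 (borrow)
  7-1-1 → 5
  0-5 → 3 (borrow)
  5-0-1 → 4
  6-6 → 0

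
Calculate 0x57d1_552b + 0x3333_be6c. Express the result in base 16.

Add column by column in base 16, right to left:
  b+c = 7 carry 1
  2+6+1 = 9
  5+e = 3 carry 1
  5+b+1 = 1 carry 1
  1+3+1 = 5
  d+3 = 0 carry 1
  7+3+1 = b
  5+3 = 8

0x8b051397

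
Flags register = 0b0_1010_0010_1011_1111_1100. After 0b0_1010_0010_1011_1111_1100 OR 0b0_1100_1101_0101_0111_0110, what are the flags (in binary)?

OR bit by bit (1 where either bit is 1):
  010100010101111111100
| 011001101010101110110
= 011101111111111111110

0b011101111111111111110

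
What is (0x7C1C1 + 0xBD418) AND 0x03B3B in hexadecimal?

0x1119

Add column by column in base 16, right to left:
  1+8 = 9
  C+1 = D
  1+4 = 5
  C+D = 9 carry 1
  7+B+1 = 3 carry 1
  final carry 1
Sum = 0x1395D9; now AND with 0x03B3B:
  1&0=0, 3&0=0, 9&3=1, 5&B=1, D&3=1, 9&B=9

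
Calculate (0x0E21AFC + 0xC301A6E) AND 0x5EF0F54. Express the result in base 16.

0x5020540

Add column by column in base 16, right to left:
  C+E = A carry 1
  F+6+1 = 6 carry 1
  A+A+1 = 5 carry 1
  1+1+1 = 3
  2+0 = 2
  E+3 = 1 carry 1
  0+C+1 = D
Sum = 0xD12356A; now AND with 0x5EF0F54:
  D&5=5, 1&E=0, 2&F=2, 3&0=0, 5&F=5, 6&5=4, A&4=0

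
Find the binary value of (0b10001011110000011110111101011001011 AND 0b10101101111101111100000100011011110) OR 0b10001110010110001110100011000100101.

0b10001011110000011110111101011001011 AND 0b10101101111101111100000100011011110 = 0b10001001110000011100000100011001010.
Then OR with 0b10001110010110001110100011000100101.

0b10001111110110011110100111011101111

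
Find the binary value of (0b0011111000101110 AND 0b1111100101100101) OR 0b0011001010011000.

0b11101010111100

0b0011111000101110 AND 0b1111100101100101 = 0b0011100000100100.
Then OR with 0b0011001010011000.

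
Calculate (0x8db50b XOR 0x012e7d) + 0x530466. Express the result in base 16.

First 0x8db50b XOR 0x012e7d = 0x8c9b76.
Add column by column in base 16, right to left:
  6+6 = c
  7+6 = d
  b+4 = f
  9+0 = 9
  c+3 = f
  8+5 = d

0xdf9fdc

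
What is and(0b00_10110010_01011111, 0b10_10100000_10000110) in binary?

0b001010000000000110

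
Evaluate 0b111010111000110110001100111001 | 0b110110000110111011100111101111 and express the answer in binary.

0b111110111110111111101111111111

OR bit by bit (1 where either bit is 1):
  111010111000110110001100111001
| 110110000110111011100111101111
= 111110111110111111101111111111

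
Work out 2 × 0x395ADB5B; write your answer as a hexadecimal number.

0x72B5B6B6

Multiply each base-16 digit by 2, carrying:
  B×2 = 22 → write 6 carry 1
  5×2+1 = 11 → write B
  B×2 = 22 → write 6 carry 1
  D×2+1 = 27 → write B carry 1
  A×2+1 = 21 → write 5 carry 1
  5×2+1 = 11 → write B
  9×2 = 18 → write 2 carry 1
  3×2+1 = 7 → write 7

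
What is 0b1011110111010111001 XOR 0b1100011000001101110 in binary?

0b0111101111011010111

XOR bit by bit (1 where the bits differ):
  1011110111010111001
^ 1100011000001101110
= 0111101111011010111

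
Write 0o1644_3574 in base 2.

0b1110100100011101111100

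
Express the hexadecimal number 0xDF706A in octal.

0o67670152

Expand each hex digit to 4 bits: D=1101 F=1111 7=0111 0=0000 6=0110 A=1010.
Group the bits in threes: 110 111 110 111 000 001 101 010 → 67670152.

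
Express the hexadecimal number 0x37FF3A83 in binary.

0b110111111111110011101010000011

Expand each hex digit to 4 bits: 3=0011 7=0111 F=1111 F=1111 3=0011 A=1010 8=1000 3=0011.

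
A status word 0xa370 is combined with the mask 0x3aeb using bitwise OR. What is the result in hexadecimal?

0xbbfb

OR each hex digit independently (no carries):
  a|3=b, 3|a=b, 7|e=f, 0|b=b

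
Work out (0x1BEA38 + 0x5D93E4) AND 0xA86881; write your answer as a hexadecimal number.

Add column by column in base 16, right to left:
  8+4 = C
  3+E = 1 carry 1
  A+3+1 = E
  E+9 = 7 carry 1
  B+D+1 = 9 carry 1
  1+5+1 = 7
Sum = 0x797E1C; now AND with 0xA86881:
  7&A=2, 9&8=8, 7&6=6, E&8=8, 1&8=0, C&1=0

0x286800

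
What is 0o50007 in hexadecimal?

Each octal digit is 3 bits: 5=101 0=000 0=000 0=000 7=111.
Group the bits into nibbles: 0101 0000 0000 0111 → 5007.

0x5007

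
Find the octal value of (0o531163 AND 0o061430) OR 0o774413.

0o775433

0o531163 AND 0o061430 = 0o021020.
Then OR with 0o774413.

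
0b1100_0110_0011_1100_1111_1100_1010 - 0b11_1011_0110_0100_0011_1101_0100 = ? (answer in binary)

0b1000101011011000101111110110

Subtract column by column in base 2:
  0-0 → 0
  1-0 → 1
  0-1 → 1 (borrow)
  1-0-1 → 0
  0-1 → 1 (borrow)
  0-0-1 → 1 (borrow)
  1-1-1 → 1 (borrow)
  1-1-1 → 1 (borrow)
  1-1-1 → 1 (borrow)
  1-1-1 → 1 (borrow)
  1-0-1 → 0
  1-0 → 1
  0-0 → 0
  0-0 → 0
  1-1 → 0
  1-0 → 1
  1-0 → 1
  1-1 → 0
  0-1 → 1 (borrow)
  0-0-1 → 1 (borrow)
  0-1-1 → 0 (borrow)
  1-1-1 → 1 (borrow)
  1-0-1 → 0
  0-1 → 1 (borrow)
  0-1-1 → 0 (borrow)
  0-1-1 → 0 (borrow)
  1-0-1 → 0
  1-0 → 1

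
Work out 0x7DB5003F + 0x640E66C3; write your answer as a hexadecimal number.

0xE1C36702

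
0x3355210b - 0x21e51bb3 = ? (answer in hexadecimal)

Subtract column by column in base 16:
  b-3 → 8
  0-b → 5 (borrow)
  1-b-1 → 5 (borrow)
  2-1-1 → 0
  5-5 → 0
  5-e → 7 (borrow)
  3-1-1 → 1
  3-2 → 1

0x11700558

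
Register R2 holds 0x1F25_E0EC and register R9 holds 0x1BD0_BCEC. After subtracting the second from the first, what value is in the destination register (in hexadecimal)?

0x3552400

Subtract column by column in base 16:
  C-C → 0
  E-E → 0
  0-C → 4 (borrow)
  E-B-1 → 2
  5-0 → 5
  2-D → 5 (borrow)
  F-B-1 → 3
  1-1 → 0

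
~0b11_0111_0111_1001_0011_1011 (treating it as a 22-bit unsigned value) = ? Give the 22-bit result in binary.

Invert each bit: 1101110111100100111011 → 0010001000011011000100.

0b0010001000011011000100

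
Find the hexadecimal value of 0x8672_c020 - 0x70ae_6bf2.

0x15c4542e

Subtract column by column in base 16:
  0-2 → e (borrow)
  2-f-1 → 2 (borrow)
  0-b-1 → 4 (borrow)
  c-6-1 → 5
  2-e → 4 (borrow)
  7-a-1 → c (borrow)
  6-0-1 → 5
  8-7 → 1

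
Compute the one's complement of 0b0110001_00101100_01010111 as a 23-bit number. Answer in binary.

Invert each bit: 01100010010110001010111 → 10011101101001110101000.

0b10011101101001110101000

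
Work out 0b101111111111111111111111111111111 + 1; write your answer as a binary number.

0b110000000000000000000000000000000

The trailing 31 digits are 1 (max in base 2), so adding 1 cascades: they roll to 0 and the next digit up increments.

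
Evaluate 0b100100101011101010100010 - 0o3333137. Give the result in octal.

0b100100101011101010100010 = 0o44535242 in octal.
Subtract column by column in base 8:
  2-7 → 3 (borrow)
  4-3-1 → 0
  2-1 → 1
  5-3 → 2
  3-3 → 0
  5-3 → 2
  4-3 → 1
  4-0 → 4

0o41202103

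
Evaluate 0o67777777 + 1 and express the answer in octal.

The trailing 7 digits are 7 (max in base 8), so adding 1 cascades: they roll to 0 and the next digit up increments.

0o70000000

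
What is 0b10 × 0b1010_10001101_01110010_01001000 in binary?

Multiply each base-2 digit by 2, carrying:
  0×2 = 0 → write 0
  0×2 = 0 → write 0
  0×2 = 0 → write 0
  1×2 = 2 → write 0 carry 1
  0×2+1 = 1 → write 1
  0×2 = 0 → write 0
  1×2 = 2 → write 0 carry 1
  0×2+1 = 1 → write 1
  0×2 = 0 → write 0
  1×2 = 2 → write 0 carry 1
  0×2+1 = 1 → write 1
  0×2 = 0 → write 0
  1×2 = 2 → write 0 carry 1
  1×2+1 = 3 → write 1 carry 1
  1×2+1 = 3 → write 1 carry 1
  0×2+1 = 1 → write 1
  1×2 = 2 → write 0 carry 1
  0×2+1 = 1 → write 1
  1×2 = 2 → write 0 carry 1
  1×2+1 = 3 → write 1 carry 1
  0×2+1 = 1 → write 1
  0×2 = 0 → write 0
  0×2 = 0 → write 0
  1×2 = 2 → write 0 carry 1
  0×2+1 = 1 → write 1
  1×2 = 2 → write 0 carry 1
  0×2+1 = 1 → write 1
  1×2 = 2 → write 0 carry 1
  remaining carry: 1

0b10101000110101110010010010000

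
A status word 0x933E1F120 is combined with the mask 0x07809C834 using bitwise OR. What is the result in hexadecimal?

0x97BE9F934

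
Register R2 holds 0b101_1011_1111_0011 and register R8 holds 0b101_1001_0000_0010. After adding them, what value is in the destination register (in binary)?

Add column by column in base 2, right to left:
  1+0 = 1
  1+1 = 0 carry 1
  0+0+1 = 1
  0+0 = 0
  1+0 = 1
  1+0 = 1
  1+0 = 1
  1+0 = 1
  1+1 = 0 carry 1
  1+0+1 = 0 carry 1
  0+0+1 = 1
  1+1 = 0 carry 1
  1+1+1 = 1 carry 1
  0+0+1 = 1
  1+1 = 0 carry 1
  final carry 1

0b1011010011110101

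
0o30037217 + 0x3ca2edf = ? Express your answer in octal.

0o412466556

0x3ca2edf = 0o362427337 in octal.
Add column by column in base 8, right to left:
  7+7 = 6 carry 1
  1+3+1 = 5
  2+3 = 5
  7+7 = 6 carry 1
  3+2+1 = 6
  0+4 = 4
  0+2 = 2
  3+6 = 1 carry 1
  0+3+1 = 4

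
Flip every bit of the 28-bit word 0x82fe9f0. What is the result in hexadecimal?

0x7d0160f

Each hex digit d becomes f−d:
  8→7, 2→d, f→0, e→1, 9→6, f→0, 0→f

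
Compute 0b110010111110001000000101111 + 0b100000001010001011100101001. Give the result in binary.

Add column by column in base 2, right to left:
  1+1 = 0 carry 1
  1+0+1 = 0 carry 1
  1+0+1 = 0 carry 1
  1+1+1 = 1 carry 1
  0+0+1 = 1
  1+1 = 0 carry 1
  0+0+1 = 1
  0+0 = 0
  0+1 = 1
  0+1 = 1
  0+1 = 1
  0+0 = 0
  1+1 = 0 carry 1
  0+0+1 = 1
  0+0 = 0
  0+0 = 0
  1+1 = 0 carry 1
  1+0+1 = 0 carry 1
  1+1+1 = 1 carry 1
  1+0+1 = 0 carry 1
  1+0+1 = 0 carry 1
  0+0+1 = 1
  1+0 = 1
  0+0 = 0
  0+0 = 0
  1+0 = 1
  1+1 = 0 carry 1
  final carry 1

0b1010011001000010011101011000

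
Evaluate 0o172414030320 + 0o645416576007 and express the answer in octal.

0o1040032626327

Add column by column in base 8, right to left:
  0+7 = 7
  2+0 = 2
  3+0 = 3
  0+6 = 6
  3+7 = 2 carry 1
  0+5+1 = 6
  4+6 = 2 carry 1
  1+1+1 = 3
  4+4 = 0 carry 1
  2+5+1 = 0 carry 1
  7+4+1 = 4 carry 1
  1+6+1 = 0 carry 1
  final carry 1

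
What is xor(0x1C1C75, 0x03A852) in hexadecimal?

0x1FB427

XOR each hex digit independently (no carries):
  1^0=1, C^3=F, 1^A=B, C^8=4, 7^5=2, 5^2=7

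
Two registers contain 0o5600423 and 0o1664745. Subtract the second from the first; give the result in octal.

Subtract column by column in base 8:
  3-5 → 6 (borrow)
  2-4-1 → 5 (borrow)
  4-7-1 → 4 (borrow)
  0-4-1 → 3 (borrow)
  0-6-1 → 1 (borrow)
  6-6-1 → 7 (borrow)
  5-1-1 → 3

0o3713456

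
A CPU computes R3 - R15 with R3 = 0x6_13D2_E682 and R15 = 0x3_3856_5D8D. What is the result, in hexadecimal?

0x2DB7C88F5

Subtract column by column in base 16:
  2-D → 5 (borrow)
  8-8-1 → F (borrow)
  6-D-1 → 8 (borrow)
  E-5-1 → 8
  2-6 → C (borrow)
  D-5-1 → 7
  3-8 → B (borrow)
  1-3-1 → D (borrow)
  6-3-1 → 2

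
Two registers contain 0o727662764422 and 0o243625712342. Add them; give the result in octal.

Add column by column in base 8, right to left:
  2+2 = 4
  2+4 = 6
  4+3 = 7
  4+2 = 6
  6+1 = 7
  7+7 = 6 carry 1
  2+5+1 = 0 carry 1
  6+2+1 = 1 carry 1
  6+6+1 = 5 carry 1
  7+3+1 = 3 carry 1
  2+4+1 = 7
  7+2 = 1 carry 1
  final carry 1

0o1173510676764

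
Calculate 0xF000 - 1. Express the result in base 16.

0xEFFF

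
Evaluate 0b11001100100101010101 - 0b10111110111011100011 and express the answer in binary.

Subtract column by column in base 2:
  1-1 → 0
  0-1 → 1 (borrow)
  1-0-1 → 0
  0-0 → 0
  1-0 → 1
  0-1 → 1 (borrow)
  1-1-1 → 1 (borrow)
  0-1-1 → 0 (borrow)
  1-0-1 → 0
  0-1 → 1 (borrow)
  0-1-1 → 0 (borrow)
  1-1-1 → 1 (borrow)
  0-0-1 → 1 (borrow)
  0-1-1 → 0 (borrow)
  1-1-1 → 1 (borrow)
  1-1-1 → 1 (borrow)
  0-1-1 → 0 (borrow)
  0-1-1 → 0 (borrow)
  1-0-1 → 0
  1-1 → 0

0b1101101001110010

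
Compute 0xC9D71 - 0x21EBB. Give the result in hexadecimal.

Subtract column by column in base 16:
  1-B → 6 (borrow)
  7-B-1 → B (borrow)
  D-E-1 → E (borrow)
  9-1-1 → 7
  C-2 → A

0xA7EB6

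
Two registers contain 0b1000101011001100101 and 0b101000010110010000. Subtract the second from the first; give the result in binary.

0b11101000011010101

Subtract column by column in base 2:
  1-0 → 1
  0-0 → 0
  1-0 → 1
  0-0 → 0
  0-1 → 1 (borrow)
  1-0-1 → 0
  1-0 → 1
  0-1 → 1 (borrow)
  0-1-1 → 0 (borrow)
  1-0-1 → 0
  1-1 → 0
  0-0 → 0
  1-0 → 1
  0-0 → 0
  1-0 → 1
  0-1 → 1 (borrow)
  0-0-1 → 1 (borrow)
  0-1-1 → 0 (borrow)
  1-0-1 → 0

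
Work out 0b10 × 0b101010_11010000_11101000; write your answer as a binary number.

0b10101011010000111010000

Multiply each base-2 digit by 2, carrying:
  0×2 = 0 → write 0
  0×2 = 0 → write 0
  0×2 = 0 → write 0
  1×2 = 2 → write 0 carry 1
  0×2+1 = 1 → write 1
  1×2 = 2 → write 0 carry 1
  1×2+1 = 3 → write 1 carry 1
  1×2+1 = 3 → write 1 carry 1
  0×2+1 = 1 → write 1
  0×2 = 0 → write 0
  0×2 = 0 → write 0
  0×2 = 0 → write 0
  1×2 = 2 → write 0 carry 1
  0×2+1 = 1 → write 1
  1×2 = 2 → write 0 carry 1
  1×2+1 = 3 → write 1 carry 1
  0×2+1 = 1 → write 1
  1×2 = 2 → write 0 carry 1
  0×2+1 = 1 → write 1
  1×2 = 2 → write 0 carry 1
  0×2+1 = 1 → write 1
  1×2 = 2 → write 0 carry 1
  remaining carry: 1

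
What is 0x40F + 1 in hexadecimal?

The trailing 1 digit is F (max in base 16), so adding 1 cascades: they roll to 0 and the next digit up increments.

0x410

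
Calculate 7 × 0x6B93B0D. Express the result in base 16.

0x2F109D5B

Multiply each base-16 digit by 7, carrying:
  D×7 = 91 → write B carry 5
  0×7+5 = 5 → write 5
  B×7 = 77 → write D carry 4
  3×7+4 = 25 → write 9 carry 1
  9×7+1 = 64 → write 0 carry 4
  B×7+4 = 81 → write 1 carry 5
  6×7+5 = 47 → write F carry 2
  remaining carry: 2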